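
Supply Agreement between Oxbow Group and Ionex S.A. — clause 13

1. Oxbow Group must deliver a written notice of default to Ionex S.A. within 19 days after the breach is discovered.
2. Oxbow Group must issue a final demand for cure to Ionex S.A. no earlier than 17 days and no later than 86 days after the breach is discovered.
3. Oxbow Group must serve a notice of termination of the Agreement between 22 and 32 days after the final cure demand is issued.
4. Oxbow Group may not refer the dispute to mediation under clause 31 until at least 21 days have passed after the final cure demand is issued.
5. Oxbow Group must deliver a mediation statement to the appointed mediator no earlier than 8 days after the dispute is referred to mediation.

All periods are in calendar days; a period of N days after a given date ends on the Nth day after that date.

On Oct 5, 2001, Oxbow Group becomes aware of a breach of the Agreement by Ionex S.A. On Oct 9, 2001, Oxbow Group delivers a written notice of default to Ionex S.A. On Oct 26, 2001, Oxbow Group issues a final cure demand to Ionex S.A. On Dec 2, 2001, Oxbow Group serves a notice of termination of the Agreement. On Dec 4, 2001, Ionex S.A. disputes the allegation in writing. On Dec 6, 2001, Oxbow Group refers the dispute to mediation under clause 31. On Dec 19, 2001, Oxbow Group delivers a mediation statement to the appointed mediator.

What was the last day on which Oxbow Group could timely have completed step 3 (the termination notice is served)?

Nov 27, 2001

Step 3 runs from Oct 26, 2001, when the final cure demand is issued. The window is 22–32 days after Oct 26, 2001; it closes on Nov 27, 2001.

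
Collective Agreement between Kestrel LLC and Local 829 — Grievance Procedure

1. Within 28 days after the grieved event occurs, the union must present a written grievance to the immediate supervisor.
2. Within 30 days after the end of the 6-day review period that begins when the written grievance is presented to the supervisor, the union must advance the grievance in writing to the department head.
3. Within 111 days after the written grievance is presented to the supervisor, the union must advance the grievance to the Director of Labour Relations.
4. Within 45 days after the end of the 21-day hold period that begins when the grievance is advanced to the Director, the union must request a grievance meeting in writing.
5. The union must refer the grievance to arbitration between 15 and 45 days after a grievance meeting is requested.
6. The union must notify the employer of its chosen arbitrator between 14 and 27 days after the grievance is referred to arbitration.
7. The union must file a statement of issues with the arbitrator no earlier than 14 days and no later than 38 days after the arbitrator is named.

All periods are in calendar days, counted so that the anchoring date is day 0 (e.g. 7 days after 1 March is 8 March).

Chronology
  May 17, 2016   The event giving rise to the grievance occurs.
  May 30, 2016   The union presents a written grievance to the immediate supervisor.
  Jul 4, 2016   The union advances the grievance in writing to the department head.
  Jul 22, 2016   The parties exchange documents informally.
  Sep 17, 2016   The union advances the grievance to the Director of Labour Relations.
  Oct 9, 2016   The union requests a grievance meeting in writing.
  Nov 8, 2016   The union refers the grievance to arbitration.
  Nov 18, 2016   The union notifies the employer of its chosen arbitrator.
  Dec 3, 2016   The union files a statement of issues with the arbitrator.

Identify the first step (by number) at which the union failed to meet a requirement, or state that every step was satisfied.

Step 1: 28 days after May 17, 2016 (when the grieved event occurs) is Jun 14, 2016; done May 30, 2016 — timely.
Step 2: 30 days after Jun 5, 2016 (end of the 6-day review period, which began when the written grievance is presented to the supervisor on May 30, 2016) is Jul 5, 2016; completed Jul 4, 2016, before the deadline.
Step 3: 111 days after May 30, 2016 (when the written grievance is presented to the supervisor) is Sep 18, 2016; Sep 17, 2016 is within that limit.
Step 4: 45 days after Oct 8, 2016 (end of the 21-day hold period, which began when the grievance is advanced to the Director on Sep 17, 2016) is Nov 22, 2016; done Oct 9, 2016 — timely.
Step 5: the window is 15–45 days after Oct 9, 2016 (when a grievance meeting is requested), so Oct 24, 2016 through Nov 23, 2016; done Nov 8, 2016, which is between those dates.
Step 6: the window is 14–27 days after Nov 8, 2016 (when the grievance is referred to arbitration), so Nov 22, 2016 through Dec 5, 2016; Nov 18, 2016 is 4 days too early.

Step 6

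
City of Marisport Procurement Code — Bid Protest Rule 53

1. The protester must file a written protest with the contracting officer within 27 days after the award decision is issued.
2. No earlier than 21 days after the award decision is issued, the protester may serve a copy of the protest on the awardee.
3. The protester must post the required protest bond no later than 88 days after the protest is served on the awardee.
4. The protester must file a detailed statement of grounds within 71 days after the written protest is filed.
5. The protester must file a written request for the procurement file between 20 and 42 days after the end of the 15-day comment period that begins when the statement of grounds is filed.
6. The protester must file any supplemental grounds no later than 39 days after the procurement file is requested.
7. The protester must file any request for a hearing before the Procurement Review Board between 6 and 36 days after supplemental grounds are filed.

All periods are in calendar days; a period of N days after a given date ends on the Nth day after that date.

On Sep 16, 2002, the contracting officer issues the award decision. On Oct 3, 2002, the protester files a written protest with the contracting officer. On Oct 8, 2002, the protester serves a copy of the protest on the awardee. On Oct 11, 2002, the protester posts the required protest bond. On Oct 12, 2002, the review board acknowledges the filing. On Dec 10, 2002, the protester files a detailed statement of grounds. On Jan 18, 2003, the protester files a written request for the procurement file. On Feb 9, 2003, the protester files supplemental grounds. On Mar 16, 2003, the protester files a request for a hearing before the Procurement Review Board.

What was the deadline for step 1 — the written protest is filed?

Oct 13, 2002

Step 1 runs from Sep 16, 2002, when the award decision is issued. 27 days after Sep 16, 2002 is Oct 13, 2002.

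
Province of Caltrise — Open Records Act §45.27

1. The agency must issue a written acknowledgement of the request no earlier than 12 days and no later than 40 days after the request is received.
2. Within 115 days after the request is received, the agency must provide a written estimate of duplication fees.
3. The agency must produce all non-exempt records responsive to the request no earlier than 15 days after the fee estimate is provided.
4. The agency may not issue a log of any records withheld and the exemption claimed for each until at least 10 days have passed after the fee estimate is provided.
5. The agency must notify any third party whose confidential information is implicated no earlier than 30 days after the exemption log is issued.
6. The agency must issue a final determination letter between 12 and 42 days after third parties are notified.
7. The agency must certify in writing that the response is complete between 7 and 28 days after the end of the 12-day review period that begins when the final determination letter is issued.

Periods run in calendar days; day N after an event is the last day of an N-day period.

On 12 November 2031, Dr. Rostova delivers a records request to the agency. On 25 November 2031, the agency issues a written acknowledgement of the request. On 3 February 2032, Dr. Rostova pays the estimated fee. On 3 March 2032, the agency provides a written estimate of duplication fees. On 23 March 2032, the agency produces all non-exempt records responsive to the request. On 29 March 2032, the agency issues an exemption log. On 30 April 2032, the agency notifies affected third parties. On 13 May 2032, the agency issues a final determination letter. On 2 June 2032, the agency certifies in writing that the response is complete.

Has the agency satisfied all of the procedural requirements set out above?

(1) the permitted window runs from 12 November 2031 + 12 = 24 November 2031 to 12 November 2031 + 40 = 22 December 2031; done 25 November 2031 — within the window.
(2) due by 12 November 2031 + 115 days = 6 March 2032; 3 March 2032 is within that limit.
(3) permitted from 3 March 2032 + 15 days = 18 March 2032 onward; 23 March 2032 is on or after that date.
(4) permitted from 3 March 2032 + 10 days = 13 March 2032 onward; done 29 March 2032 — permitted.
(5) permitted from 29 March 2032 + 30 days = 28 April 2032 onward; done 30 April 2032, after the minimum wait.
(6) the permitted window runs from 30 April 2032 + 12 = 12 May 2032 to 30 April 2032 + 42 = 11 June 2032; done 13 May 2032 — within the window.
(7) the permitted window runs from 25 May 2032 + 7 = 1 June 2032 to 25 May 2032 + 28 = 22 June 2032; done 2 June 2032 — within the window.

Yes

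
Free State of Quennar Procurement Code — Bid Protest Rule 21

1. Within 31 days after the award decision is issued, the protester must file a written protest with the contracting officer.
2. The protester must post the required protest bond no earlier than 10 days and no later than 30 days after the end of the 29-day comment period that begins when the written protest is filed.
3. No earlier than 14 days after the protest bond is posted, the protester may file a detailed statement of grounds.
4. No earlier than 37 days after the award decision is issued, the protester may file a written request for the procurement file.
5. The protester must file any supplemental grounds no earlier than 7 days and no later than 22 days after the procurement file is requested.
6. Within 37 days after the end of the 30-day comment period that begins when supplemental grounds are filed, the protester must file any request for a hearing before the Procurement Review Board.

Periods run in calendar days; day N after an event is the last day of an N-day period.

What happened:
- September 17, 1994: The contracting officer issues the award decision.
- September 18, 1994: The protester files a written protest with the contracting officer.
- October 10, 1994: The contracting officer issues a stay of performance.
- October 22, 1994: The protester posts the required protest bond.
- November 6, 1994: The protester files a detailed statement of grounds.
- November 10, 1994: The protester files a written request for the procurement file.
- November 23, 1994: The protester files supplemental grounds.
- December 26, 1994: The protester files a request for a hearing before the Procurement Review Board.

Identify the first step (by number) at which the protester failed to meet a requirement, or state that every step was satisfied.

Step 1 — counting 31 days from September 17, 1994 (when the award decision is issued) gives a deadline of October 18, 1994; completed September 18, 1994, before the deadline.
Step 2 — 10 and 30 days from October 17, 1994 (end of the 29-day comment period, which began when the written protest is filed on September 18, 1994) are October 27, 1994 and November 16, 1994 respectively; done October 22, 1994 — 5 days before the window opened.

Step 2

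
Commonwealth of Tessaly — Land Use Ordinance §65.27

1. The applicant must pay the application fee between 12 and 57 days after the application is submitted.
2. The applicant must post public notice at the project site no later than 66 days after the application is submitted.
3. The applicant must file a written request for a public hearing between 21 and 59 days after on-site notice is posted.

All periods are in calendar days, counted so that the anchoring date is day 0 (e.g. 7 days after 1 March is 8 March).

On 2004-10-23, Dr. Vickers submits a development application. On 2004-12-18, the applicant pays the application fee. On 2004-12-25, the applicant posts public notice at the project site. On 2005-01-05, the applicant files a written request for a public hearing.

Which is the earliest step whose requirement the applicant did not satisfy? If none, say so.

Step 1: the window is 12–57 days after 2004-10-23 (when the application is submitted), so 2004-11-04 through 2004-12-19; done 2004-12-18 — within the window.
Step 2: 66 days after 2004-10-23 (when the application is submitted) is 2004-12-28; 2004-12-25 is within that limit.
Step 3: the window is 21–59 days after 2004-12-25 (when on-site notice is posted), so 2005-01-15 through 2005-02-22; 2005-01-05 is 10 days too early.

Step 3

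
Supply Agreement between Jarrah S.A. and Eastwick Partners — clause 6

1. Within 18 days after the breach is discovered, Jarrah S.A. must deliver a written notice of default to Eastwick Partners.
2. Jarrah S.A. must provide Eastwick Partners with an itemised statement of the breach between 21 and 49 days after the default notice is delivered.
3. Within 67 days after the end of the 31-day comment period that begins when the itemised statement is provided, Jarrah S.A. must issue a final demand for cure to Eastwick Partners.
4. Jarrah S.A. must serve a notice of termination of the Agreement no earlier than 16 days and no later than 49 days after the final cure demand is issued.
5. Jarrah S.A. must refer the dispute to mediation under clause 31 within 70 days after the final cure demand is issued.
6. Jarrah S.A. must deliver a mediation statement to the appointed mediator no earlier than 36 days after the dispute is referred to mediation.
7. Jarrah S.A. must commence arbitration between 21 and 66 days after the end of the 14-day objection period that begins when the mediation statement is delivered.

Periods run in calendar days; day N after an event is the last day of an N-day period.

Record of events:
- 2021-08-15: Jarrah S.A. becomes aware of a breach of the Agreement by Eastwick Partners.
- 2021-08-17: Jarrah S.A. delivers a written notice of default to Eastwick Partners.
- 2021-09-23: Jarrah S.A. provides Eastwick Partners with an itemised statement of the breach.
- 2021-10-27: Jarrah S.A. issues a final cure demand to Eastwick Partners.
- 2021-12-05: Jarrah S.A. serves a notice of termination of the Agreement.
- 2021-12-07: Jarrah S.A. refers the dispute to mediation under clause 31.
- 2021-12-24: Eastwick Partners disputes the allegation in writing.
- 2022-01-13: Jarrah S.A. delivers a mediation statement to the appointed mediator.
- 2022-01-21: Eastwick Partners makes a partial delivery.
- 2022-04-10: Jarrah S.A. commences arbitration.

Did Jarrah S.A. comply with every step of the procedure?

No

(1) due by 2021-08-15 + 18 days = 2021-09-02; completed 2021-08-17, before the deadline.
(2) the permitted window runs from 2021-08-17 + 21 = 2021-09-07 to 2021-08-17 + 49 = 2021-10-05; 2021-09-23 falls inside that range.
(3) due by 2021-10-24 + 67 days = 2021-12-30; 2021-10-27 is within that limit.
(4) the permitted window runs from 2021-10-27 + 16 = 2021-11-12 to 2021-10-27 + 49 = 2021-12-15; 2021-12-05 falls inside that range.
(5) due by 2021-10-27 + 70 days = 2022-01-05; done 2021-12-07 — timely.
(6) permitted from 2021-12-07 + 36 days = 2022-01-12 onward; done 2022-01-13, after the minimum wait.
(7) the permitted window runs from 2022-01-27 + 21 = 2022-02-17 to 2022-01-27 + 66 = 2022-04-03; 2022-04-10 is 7 days past the end of the window.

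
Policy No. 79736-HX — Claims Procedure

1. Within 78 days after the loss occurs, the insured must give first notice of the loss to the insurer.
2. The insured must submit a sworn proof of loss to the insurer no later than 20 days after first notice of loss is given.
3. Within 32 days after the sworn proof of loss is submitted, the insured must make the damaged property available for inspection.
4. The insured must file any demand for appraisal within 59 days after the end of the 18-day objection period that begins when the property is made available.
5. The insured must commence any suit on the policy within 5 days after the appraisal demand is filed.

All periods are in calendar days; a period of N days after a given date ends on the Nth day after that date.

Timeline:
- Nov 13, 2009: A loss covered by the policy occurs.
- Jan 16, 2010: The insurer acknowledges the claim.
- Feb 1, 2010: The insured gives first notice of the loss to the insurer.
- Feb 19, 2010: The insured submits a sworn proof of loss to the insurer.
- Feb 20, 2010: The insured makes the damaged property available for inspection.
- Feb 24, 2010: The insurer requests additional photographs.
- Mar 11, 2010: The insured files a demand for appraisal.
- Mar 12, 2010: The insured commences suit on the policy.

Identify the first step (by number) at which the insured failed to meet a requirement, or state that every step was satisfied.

Step 1

(1) due by Nov 13, 2009 + 78 days = Jan 30, 2010; done Feb 1, 2010 — 2 days late.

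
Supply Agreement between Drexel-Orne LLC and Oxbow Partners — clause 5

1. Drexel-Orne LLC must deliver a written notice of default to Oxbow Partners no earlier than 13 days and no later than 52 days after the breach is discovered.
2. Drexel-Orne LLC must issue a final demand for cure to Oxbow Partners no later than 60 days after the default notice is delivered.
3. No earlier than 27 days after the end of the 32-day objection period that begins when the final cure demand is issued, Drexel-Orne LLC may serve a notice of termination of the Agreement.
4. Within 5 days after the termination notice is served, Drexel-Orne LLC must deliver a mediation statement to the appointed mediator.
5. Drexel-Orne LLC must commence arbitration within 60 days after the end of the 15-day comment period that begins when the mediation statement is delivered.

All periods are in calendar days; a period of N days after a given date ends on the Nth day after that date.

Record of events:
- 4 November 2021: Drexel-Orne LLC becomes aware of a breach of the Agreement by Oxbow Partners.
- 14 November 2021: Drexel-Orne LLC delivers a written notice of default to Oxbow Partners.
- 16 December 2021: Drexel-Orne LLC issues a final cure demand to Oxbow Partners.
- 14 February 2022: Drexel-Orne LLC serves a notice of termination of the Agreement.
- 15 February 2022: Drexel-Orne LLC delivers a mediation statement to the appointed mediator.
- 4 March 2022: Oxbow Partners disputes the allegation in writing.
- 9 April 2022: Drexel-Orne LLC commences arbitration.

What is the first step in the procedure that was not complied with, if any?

Step 1 — 13 and 52 days from 4 November 2021 (when the breach is discovered) are 17 November 2021 and 26 December 2021 respectively; done 14 November 2021 — 3 days before the window opened.
Later steps need not be reached.

Step 1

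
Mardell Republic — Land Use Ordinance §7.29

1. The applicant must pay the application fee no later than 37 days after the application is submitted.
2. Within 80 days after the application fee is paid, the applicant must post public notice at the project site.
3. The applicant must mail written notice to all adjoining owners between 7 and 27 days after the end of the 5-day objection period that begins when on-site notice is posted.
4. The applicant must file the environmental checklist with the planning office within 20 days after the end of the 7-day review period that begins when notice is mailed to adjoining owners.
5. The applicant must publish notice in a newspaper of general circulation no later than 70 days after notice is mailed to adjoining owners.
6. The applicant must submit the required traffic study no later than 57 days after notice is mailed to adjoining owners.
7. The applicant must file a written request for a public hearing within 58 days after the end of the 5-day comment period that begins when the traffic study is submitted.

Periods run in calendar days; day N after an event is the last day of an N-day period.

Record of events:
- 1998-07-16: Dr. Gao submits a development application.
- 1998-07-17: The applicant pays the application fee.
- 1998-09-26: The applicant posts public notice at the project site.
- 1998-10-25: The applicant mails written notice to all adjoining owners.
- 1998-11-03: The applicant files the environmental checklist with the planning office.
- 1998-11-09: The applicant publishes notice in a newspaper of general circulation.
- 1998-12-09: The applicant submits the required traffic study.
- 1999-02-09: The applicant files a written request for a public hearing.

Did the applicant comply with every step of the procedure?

(1) due by 1998-07-16 + 37 days = 1998-08-22; done 1998-07-17 — timely.
(2) due by 1998-07-17 + 80 days = 1998-10-05; 1998-09-26 is within that limit.
(3) the permitted window runs from 1998-10-01 + 7 = 1998-10-08 to 1998-10-01 + 27 = 1998-10-28; done 1998-10-25 — within the window.
(4) due by 1998-11-01 + 20 days = 1998-11-21; 1998-11-03 is within that limit.
(5) due by 1998-10-25 + 70 days = 1999-01-03; 1998-11-09 is within that limit.
(6) due by 1998-10-25 + 57 days = 1998-12-21; done 1998-12-09 — timely.
(7) due by 1998-12-14 + 58 days = 1999-02-10; done 1999-02-09 — timely.

Yes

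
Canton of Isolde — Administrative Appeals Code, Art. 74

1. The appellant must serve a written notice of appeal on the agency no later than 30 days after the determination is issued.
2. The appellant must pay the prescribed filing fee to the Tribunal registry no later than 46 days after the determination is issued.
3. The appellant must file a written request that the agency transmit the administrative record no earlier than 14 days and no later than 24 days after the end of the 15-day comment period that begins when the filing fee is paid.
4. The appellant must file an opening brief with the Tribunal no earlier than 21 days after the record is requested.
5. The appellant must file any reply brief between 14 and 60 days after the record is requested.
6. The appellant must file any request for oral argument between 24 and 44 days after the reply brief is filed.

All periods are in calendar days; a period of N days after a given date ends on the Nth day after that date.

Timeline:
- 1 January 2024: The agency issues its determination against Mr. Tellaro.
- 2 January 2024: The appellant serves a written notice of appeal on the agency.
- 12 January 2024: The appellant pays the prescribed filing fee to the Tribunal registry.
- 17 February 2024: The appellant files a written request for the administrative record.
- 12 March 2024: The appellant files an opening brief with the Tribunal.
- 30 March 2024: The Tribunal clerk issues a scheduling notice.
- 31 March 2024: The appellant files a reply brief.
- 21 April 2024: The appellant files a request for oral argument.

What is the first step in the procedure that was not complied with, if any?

Step 1 — counting 30 days from 1 January 2024 (when the determination is issued) gives a deadline of 31 January 2024; completed 2 January 2024, before the deadline.
Step 2 — counting 46 days from 1 January 2024 (when the determination is issued) gives a deadline of 16 February 2024; done 12 January 2024 — timely.
Step 3 — 14 and 24 days from 27 January 2024 (end of the 15-day comment period, which began when the filing fee is paid on 12 January 2024) are 10 February 2024 and 20 February 2024 respectively; done 17 February 2024, which is between those dates.
Step 4 — must wait 21 days from 17 February 2024 (when the record is requested), so not before 9 March 2024; 12 March 2024 is on or after that date.
Step 5 — 14 and 60 days from 17 February 2024 (when the record is requested) are 2 March 2024 and 17 April 2024 respectively; done 31 March 2024, which is between those dates.
Step 6 — 24 and 44 days from 31 March 2024 (when the reply brief is filed) are 24 April 2024 and 14 May 2024 respectively; done 21 April 2024 — 3 days before the window opened.
Later steps need not be reached.

Step 6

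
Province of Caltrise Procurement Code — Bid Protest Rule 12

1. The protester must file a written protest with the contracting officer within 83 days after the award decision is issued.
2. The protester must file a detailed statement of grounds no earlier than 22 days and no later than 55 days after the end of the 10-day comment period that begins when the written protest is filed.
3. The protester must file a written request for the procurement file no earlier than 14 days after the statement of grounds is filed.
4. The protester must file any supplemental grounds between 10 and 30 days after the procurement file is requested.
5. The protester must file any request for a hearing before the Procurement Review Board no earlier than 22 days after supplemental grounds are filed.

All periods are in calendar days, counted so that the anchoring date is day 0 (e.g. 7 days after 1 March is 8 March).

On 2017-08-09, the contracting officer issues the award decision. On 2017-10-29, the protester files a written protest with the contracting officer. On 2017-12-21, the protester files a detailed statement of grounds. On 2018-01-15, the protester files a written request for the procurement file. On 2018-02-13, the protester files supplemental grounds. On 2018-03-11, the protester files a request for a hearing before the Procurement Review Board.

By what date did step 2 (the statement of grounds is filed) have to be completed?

The written protest is filed on 2017-10-29; the 10-day comment period therefore ends 2017-11-08, and step 2 runs from that date. The window is 22–55 days after 2017-11-08; it closes on 2018-01-02.

2018-01-02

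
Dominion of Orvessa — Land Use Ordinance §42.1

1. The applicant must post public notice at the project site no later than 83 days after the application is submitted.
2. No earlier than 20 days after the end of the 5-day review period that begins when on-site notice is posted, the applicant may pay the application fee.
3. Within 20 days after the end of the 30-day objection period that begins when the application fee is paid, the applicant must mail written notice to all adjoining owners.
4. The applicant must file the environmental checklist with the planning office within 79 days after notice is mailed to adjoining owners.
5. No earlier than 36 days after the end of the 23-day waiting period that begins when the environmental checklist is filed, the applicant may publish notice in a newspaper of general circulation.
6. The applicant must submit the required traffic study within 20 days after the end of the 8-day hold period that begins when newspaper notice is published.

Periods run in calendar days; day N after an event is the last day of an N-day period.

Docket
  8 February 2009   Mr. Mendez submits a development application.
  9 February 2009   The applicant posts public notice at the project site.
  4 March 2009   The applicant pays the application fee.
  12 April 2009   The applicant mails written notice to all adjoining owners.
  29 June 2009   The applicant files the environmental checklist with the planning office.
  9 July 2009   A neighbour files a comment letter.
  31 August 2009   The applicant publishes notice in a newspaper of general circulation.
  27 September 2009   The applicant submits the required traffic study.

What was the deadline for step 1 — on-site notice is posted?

Step 1 runs from 8 February 2009, when the application is submitted. 83 days after 8 February 2009 is 2 May 2009.

2 May 2009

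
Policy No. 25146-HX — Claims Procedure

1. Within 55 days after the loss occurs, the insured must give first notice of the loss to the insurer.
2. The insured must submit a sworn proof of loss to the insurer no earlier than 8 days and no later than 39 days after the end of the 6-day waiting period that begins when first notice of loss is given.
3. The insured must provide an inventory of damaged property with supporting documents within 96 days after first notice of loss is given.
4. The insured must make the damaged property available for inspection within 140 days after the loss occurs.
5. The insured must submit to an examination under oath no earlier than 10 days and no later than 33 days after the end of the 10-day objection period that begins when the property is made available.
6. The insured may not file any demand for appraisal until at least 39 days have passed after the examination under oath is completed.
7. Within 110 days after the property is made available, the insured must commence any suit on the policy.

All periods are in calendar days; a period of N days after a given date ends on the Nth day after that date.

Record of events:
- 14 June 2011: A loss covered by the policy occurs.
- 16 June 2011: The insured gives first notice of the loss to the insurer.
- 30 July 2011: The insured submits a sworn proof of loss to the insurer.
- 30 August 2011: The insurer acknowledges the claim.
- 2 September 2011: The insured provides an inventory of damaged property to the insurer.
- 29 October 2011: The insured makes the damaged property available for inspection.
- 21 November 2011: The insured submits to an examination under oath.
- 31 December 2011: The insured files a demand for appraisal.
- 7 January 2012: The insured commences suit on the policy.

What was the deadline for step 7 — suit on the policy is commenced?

16 February 2012

Step 7 runs from 29 October 2011, when the property is made available. 110 days after 29 October 2011 is 16 February 2012.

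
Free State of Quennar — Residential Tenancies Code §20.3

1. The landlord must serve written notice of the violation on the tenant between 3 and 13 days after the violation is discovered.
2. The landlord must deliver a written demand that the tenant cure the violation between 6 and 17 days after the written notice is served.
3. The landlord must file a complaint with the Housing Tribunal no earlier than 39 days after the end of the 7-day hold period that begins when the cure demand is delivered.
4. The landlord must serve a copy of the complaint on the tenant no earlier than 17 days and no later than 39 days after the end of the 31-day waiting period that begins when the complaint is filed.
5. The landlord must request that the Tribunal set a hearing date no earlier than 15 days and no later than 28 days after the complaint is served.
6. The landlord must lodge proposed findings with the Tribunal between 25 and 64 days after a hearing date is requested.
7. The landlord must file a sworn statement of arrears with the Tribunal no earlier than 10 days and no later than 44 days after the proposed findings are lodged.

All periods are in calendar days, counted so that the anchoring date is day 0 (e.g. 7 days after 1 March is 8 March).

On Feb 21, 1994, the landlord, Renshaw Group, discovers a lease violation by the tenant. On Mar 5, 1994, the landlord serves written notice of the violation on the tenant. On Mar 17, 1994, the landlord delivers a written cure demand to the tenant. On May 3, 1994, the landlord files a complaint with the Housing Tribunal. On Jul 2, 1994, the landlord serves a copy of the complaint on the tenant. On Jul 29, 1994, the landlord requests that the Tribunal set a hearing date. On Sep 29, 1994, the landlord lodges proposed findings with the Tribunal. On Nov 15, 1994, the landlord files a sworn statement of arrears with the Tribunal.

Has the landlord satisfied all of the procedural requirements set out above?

(1) the permitted window runs from Feb 21, 1994 + 3 = Feb 24, 1994 to Feb 21, 1994 + 13 = Mar 6, 1994; done Mar 5, 1994 — within the window.
(2) the permitted window runs from Mar 5, 1994 + 6 = Mar 11, 1994 to Mar 5, 1994 + 17 = Mar 22, 1994; done Mar 17, 1994 — within the window.
(3) permitted from Mar 24, 1994 + 39 days = May 2, 1994 onward; done May 3, 1994 — permitted.
(4) the permitted window runs from Jun 3, 1994 + 17 = Jun 20, 1994 to Jun 3, 1994 + 39 = Jul 12, 1994; done Jul 2, 1994 — within the window.
(5) the permitted window runs from Jul 2, 1994 + 15 = Jul 17, 1994 to Jul 2, 1994 + 28 = Jul 30, 1994; Jul 29, 1994 falls inside that range.
(6) the permitted window runs from Jul 29, 1994 + 25 = Aug 23, 1994 to Jul 29, 1994 + 64 = Oct 1, 1994; done Sep 29, 1994, which is between those dates.
(7) the permitted window runs from Sep 29, 1994 + 10 = Oct 9, 1994 to Sep 29, 1994 + 44 = Nov 12, 1994; done Nov 15, 1994 — 3 days after the window closed.
No need to go further; step 7 was not satisfied.

No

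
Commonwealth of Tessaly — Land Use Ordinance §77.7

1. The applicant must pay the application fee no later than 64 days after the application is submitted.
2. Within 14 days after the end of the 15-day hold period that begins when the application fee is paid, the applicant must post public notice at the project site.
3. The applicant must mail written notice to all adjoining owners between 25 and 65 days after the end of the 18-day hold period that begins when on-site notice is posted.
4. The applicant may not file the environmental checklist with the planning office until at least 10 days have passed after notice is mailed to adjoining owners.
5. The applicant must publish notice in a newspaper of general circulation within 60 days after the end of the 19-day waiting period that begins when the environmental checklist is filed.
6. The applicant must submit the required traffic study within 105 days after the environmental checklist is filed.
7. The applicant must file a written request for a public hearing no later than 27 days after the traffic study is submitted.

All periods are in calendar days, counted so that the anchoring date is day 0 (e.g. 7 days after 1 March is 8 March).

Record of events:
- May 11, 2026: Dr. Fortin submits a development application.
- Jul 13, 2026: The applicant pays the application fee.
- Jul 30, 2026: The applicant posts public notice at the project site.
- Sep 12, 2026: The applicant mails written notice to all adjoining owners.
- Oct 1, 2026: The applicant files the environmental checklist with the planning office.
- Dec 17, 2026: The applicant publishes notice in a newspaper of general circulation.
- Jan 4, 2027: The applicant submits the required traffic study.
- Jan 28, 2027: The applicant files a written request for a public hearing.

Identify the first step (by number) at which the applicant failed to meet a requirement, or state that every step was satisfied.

Step 1: 64 days after May 11, 2026 (when the application is submitted) is Jul 14, 2026; completed Jul 13, 2026, before the deadline.
Step 2: 14 days after Jul 28, 2026 (end of the 15-day hold period, which began when the application fee is paid on Jul 13, 2026) is Aug 11, 2026; done Jul 30, 2026 — timely.
Step 3: the window is 25–65 days after Aug 17, 2026 (end of the 18-day hold period, which began when on-site notice is posted on Jul 30, 2026), so Sep 11, 2026 through Oct 21, 2026; done Sep 12, 2026, which is between those dates.
Step 4: the earliest permitted date is 10 days after Sep 12, 2026 (when notice is mailed to adjoining owners), i.e. Sep 22, 2026; Oct 1, 2026 is on or after that date.
Step 5: 60 days after Oct 20, 2026 (end of the 19-day waiting period, which began when the environmental checklist is filed on Oct 1, 2026) is Dec 19, 2026; Dec 17, 2026 is within that limit.
Step 6: 105 days after Oct 1, 2026 (when the environmental checklist is filed) is Jan 14, 2027; Jan 4, 2027 is within that limit.
Step 7: 27 days after Jan 4, 2027 (when the traffic study is submitted) is Jan 31, 2027; completed Jan 28, 2027, before the deadline.

None — every step was satisfied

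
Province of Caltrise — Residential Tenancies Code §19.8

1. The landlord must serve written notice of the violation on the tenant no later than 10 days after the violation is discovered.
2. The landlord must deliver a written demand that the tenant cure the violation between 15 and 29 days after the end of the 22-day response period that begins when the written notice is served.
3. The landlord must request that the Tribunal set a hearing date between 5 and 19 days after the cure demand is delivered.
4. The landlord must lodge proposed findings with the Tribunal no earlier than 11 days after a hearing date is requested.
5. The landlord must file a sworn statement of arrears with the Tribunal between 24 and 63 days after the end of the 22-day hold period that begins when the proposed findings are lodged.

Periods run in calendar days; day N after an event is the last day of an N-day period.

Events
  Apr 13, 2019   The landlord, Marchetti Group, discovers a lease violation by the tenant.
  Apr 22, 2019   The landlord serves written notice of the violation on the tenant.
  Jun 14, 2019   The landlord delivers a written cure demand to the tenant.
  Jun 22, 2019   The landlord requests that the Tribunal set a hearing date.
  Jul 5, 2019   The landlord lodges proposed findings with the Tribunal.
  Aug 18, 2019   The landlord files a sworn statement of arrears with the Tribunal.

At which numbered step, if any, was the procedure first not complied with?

Step 1 — counting 10 days from Apr 13, 2019 (when the violation is discovered) gives a deadline of Apr 23, 2019; Apr 22, 2019 is within that limit.
Step 2 — 15 and 29 days from May 14, 2019 (end of the 22-day response period, which began when the written notice is served on Apr 22, 2019) are May 29, 2019 and Jun 12, 2019 respectively; done Jun 14, 2019 — 2 days after the window closed.
The analysis stops there.

Step 2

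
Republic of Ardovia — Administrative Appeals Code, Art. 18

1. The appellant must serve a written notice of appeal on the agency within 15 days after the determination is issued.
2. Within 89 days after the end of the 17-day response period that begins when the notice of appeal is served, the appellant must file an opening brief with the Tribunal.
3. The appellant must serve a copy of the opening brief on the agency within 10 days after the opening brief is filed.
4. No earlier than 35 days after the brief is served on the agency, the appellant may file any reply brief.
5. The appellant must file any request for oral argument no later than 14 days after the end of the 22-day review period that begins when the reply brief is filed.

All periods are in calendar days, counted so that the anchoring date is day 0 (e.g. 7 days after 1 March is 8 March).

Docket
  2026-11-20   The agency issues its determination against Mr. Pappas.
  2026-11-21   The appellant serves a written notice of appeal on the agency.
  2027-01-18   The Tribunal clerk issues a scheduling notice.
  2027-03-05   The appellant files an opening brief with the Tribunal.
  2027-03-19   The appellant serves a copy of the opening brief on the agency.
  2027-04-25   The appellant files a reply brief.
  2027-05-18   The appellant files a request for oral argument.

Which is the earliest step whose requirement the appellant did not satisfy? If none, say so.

Step 3

Step 1 — counting 15 days from 2026-11-20 (when the determination is issued) gives a deadline of 2026-12-05; done 2026-11-21 — timely.
Step 2 — counting 89 days from 2026-12-08 (end of the 17-day response period, which began when the notice of appeal is served on 2026-11-21) gives a deadline of 2027-03-07; completed 2027-03-05, before the deadline.
Step 3 — counting 10 days from 2027-03-05 (when the opening brief is filed) gives a deadline of 2027-03-15; 2027-03-19 misses that deadline by 4 days.
No need to go further; step 3 was not satisfied.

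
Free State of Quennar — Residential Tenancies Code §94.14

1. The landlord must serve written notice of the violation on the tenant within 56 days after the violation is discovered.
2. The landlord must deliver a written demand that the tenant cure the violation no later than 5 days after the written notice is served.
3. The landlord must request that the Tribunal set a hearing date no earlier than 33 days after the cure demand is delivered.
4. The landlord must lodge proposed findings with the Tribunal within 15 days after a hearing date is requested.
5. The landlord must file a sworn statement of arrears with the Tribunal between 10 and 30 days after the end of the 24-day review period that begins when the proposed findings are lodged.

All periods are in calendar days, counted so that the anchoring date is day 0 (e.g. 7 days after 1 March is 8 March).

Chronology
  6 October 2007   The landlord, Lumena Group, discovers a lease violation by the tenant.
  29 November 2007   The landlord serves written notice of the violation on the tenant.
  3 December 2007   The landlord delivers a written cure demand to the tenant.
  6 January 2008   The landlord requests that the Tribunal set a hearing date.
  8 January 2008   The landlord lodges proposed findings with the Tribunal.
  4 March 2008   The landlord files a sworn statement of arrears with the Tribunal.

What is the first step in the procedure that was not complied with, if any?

(1) due by 6 October 2007 + 56 days = 1 December 2007; 29 November 2007 is within that limit.
(2) due by 29 November 2007 + 5 days = 4 December 2007; done 3 December 2007 — timely.
(3) permitted from 3 December 2007 + 33 days = 5 January 2008 onward; done 6 January 2008, after the minimum wait.
(4) due by 6 January 2008 + 15 days = 21 January 2008; done 8 January 2008 — timely.
(5) the permitted window runs from 1 February 2008 + 10 = 11 February 2008 to 1 February 2008 + 30 = 2 March 2008; done 4 March 2008 — 2 days after the window closed.
That is the first point of non-compliance.

Step 5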